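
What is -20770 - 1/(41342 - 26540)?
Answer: -307437541/14802 ≈ -20770.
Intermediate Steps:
-20770 - 1/(41342 - 26540) = -20770 - 1/14802 = -307437541/14802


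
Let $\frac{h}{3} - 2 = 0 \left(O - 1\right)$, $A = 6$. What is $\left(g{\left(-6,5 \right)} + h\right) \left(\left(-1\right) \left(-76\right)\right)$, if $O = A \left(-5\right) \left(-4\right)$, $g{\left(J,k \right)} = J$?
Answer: $0$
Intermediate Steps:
$O = 120$ ($O = 6 \left(-5\right) \left(-4\right) = \left(-30\right) \left(-4\right) = 120$)
$h = 6$ ($h = 6 + 3 \cdot 0 \left(120 - 1\right) = 6 + 3 \cdot 0 \cdot 119 = 6 + 3 \cdot 0 = 6 + 0 = 6$)
$\left(g{\left(-6,5 \right)} + h\right) \left(\left(-1\right) \left(-76\right)\right) = \left(-6 + 6\right) \left(\left(-1\right) \left(-76\right)\right) = 0 \cdot 76 = 0$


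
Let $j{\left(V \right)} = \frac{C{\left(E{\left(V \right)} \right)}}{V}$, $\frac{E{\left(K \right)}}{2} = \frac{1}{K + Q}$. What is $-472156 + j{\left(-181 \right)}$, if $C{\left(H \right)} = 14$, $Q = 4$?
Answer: $- \frac{85460250}{181} \approx -4.7216 \cdot 10^{5}$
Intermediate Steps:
$E{\left(K \right)} = \frac{2}{4 + K}$ ($E{\left(K \right)} = \frac{2}{K + 4} = \frac{2}{4 + K}$)
$j{\left(V \right)} = \frac{14}{V}$
$-472156 + j{\left(-181 \right)} = -472156 + \frac{14}{-181} = -472156 + 14 \left(- \frac{1}{181}\right) = -472156 - \frac{14}{181} = - \frac{85460250}{181}$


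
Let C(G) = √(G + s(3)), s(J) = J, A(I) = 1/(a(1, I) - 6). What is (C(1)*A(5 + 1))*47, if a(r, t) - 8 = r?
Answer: 94/3 ≈ 31.333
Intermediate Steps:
a(r, t) = 8 + r
A(I) = ⅓ (A(I) = 1/((8 + 1) - 6) = 1/(9 - 6) = 1/3 = ⅓)
C(G) = √(3 + G) (C(G) = √(G + 3) = √(3 + G))
(C(1)*A(5 + 1))*47 = (√(3 + 1)*(⅓))*47 = (√4*(⅓))*47 = (2*(⅓))*47 = (⅔)*47 = 94/3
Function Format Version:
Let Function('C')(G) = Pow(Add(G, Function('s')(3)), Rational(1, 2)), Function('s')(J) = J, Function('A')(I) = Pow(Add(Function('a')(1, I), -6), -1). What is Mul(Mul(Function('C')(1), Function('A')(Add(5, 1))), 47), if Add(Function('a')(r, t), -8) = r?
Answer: Rational(94, 3) ≈ 31.333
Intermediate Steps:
Function('a')(r, t) = Add(8, r)
Function('A')(I) = Rational(1, 3) (Function('A')(I) = Pow(Add(Add(8, 1), -6), -1) = Pow(Add(9, -6), -1) = Pow(3, -1) = Rational(1, 3))
Function('C')(G) = Pow(Add(3, G), Rational(1, 2)) (Function('C')(G) = Pow(Add(G, 3), Rational(1, 2)) = Pow(Add(3, G), Rational(1, 2)))
Mul(Mul(Function('C')(1), Function('A')(Add(5, 1))), 47) = Mul(Mul(Pow(Add(3, 1), Rational(1, 2)), Rational(1, 3)), 47) = Mul(Mul(Pow(4, Rational(1, 2)), Rational(1, 3)), 47) = Mul(Mul(2, Rational(1, 3)), 47) = Mul(Rational(2, 3), 47) = Rational(94, 3)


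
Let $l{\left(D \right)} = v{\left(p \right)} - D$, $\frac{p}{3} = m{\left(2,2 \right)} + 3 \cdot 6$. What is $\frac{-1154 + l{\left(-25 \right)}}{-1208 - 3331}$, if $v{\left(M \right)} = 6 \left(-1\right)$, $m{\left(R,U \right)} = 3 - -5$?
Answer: $\frac{1135}{4539} \approx 0.25006$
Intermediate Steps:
$m{\left(R,U \right)} = 8$ ($m{\left(R,U \right)} = 3 + 5 = 8$)
$p = 78$ ($p = 3 \left(8 + 3 \cdot 6\right) = 3 \left(8 + 18\right) = 3 \cdot 26 = 78$)
$v{\left(M \right)} = -6$
$l{\left(D \right)} = -6 - D$
$\frac{-1154 + l{\left(-25 \right)}}{-1208 - 3331} = \frac{-1154 - -19}{-1208 - 3331} = \frac{-1154 + \left(-6 + 25\right)}{-4539} = \left(-1154 + 19\right) \left(- \frac{1}{4539}\right) = \left(-1135\right) \left(- \frac{1}{4539}\right) = \frac{1135}{4539}$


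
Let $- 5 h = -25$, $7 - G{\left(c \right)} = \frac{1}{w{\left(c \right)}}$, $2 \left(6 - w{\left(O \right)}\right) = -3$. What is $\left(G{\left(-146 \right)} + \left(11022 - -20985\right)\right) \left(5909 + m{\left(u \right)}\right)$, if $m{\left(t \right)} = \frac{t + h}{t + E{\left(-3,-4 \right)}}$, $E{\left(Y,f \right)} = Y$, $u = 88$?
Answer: $\frac{241236330464}{1275} \approx 1.892 \cdot 10^{8}$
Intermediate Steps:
$w{\left(O \right)} = \frac{15}{2}$ ($w{\left(O \right)} = 6 - - \frac{3}{2} = 6 + \frac{3}{2} = \frac{15}{2}$)
$G{\left(c \right)} = \frac{103}{15}$ ($G{\left(c \right)} = 7 - \frac{1}{\frac{15}{2}} = 7 - \frac{2}{15} = \frac{103}{15}$)
$h = 5$ ($h = \left(- \frac{1}{5}\right) \left(-25\right) = 5$)
$m{\left(t \right)} = \frac{5 + t}{-3 + t}$ ($m{\left(t \right)} = \frac{t + 5}{t - 3} = \frac{5 + t}{-3 + t}$)
$\left(G{\left(-146 \right)} + \left(11022 - -20985\right)\right) \left(5909 + m{\left(u \right)}\right) = \left(\frac{103}{15} + \left(11022 - -20985\right)\right) \left(5909 + \frac{5 + 88}{-3 + 88}\right) = \left(\frac{103}{15} + \left(11022 + 20985\right)\right) \left(5909 + \frac{1}{85} \cdot 93\right) = \left(\frac{103}{15} + 32007\right) \left(5909 + \frac{1}{85} \cdot 93\right) = \frac{480208 \left(5909 + \frac{93}{85}\right)}{15} = \frac{480208}{15} \cdot \frac{502358}{85} = \frac{241236330464}{1275}$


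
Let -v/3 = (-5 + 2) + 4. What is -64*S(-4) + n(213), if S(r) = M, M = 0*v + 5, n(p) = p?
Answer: -107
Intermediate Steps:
v = -3 (v = -3*((-5 + 2) + 4) = -3*(-3 + 4) = -3*1 = -3)
M = 5 (M = 0*(-3) + 5 = 0 + 5 = 5)
S(r) = 5
-64*S(-4) + n(213) = -64*5 + 213 = -320 + 213 = -107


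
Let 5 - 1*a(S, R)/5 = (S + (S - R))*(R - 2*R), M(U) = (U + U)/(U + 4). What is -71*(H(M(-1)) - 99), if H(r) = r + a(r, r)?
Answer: 46292/9 ≈ 5143.6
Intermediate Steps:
M(U) = 2*U/(4 + U) (M(U) = (2*U)/(4 + U) = 2*U/(4 + U))
a(S, R) = 25 + 5*R*(-R + 2*S) (a(S, R) = 25 - 5*(S + (S - R))*(R - 2*R) = 25 - 5*(-R + 2*S)*(-R) = 25 - (-5)*R*(-R + 2*S) = 25 + 5*R*(-R + 2*S))
H(r) = 25 + r + 5*r**2 (H(r) = r + (25 - 5*r**2 + 10*r*r) = r + (25 - 5*r**2 + 10*r**2) = r + (25 + 5*r**2) = 25 + r + 5*r**2)
-71*(H(M(-1)) - 99) = -71*((25 + 2*(-1)/(4 - 1) + 5*(2*(-1)/(4 - 1))**2) - 99) = -71*((25 + 2*(-1)/3 + 5*(2*(-1)/3)**2) - 99) = -71*((25 + 2*(-1)*(1/3) + 5*(2*(-1)*(1/3))**2) - 99) = -71*((25 - 2/3 + 5*(-2/3)**2) - 99) = -71*((25 - 2/3 + 5*(4/9)) - 99) = -71*((25 - 2/3 + 20/9) - 99) = -71*(239/9 - 99) = -71*(-652/9) = 46292/9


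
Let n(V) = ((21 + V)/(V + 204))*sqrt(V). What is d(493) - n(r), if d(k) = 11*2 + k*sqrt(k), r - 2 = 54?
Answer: 22 + 493*sqrt(493) - 77*sqrt(14)/130 ≈ 10966.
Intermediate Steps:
r = 56 (r = 2 + 54 = 56)
d(k) = 22 + k**(3/2)
n(V) = sqrt(V)*(21 + V)/(204 + V) (n(V) = ((21 + V)/(204 + V))*sqrt(V) = sqrt(V)*(21 + V)/(204 + V))
d(493) - n(r) = (22 + 493**(3/2)) - sqrt(56)*(21 + 56)/(204 + 56) = (22 + 493*sqrt(493)) - 2*sqrt(14)*77/260 = (22 + 493*sqrt(493)) - 77*sqrt(14)/130 = 22 + 493*sqrt(493) - 77*sqrt(14)/130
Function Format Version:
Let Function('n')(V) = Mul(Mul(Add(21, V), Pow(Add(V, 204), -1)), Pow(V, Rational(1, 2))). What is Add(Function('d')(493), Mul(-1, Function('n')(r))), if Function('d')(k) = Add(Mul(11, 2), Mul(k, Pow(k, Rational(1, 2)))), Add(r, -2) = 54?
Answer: Add(22, Mul(493, Pow(493, Rational(1, 2))), Mul(Rational(-77, 130), Pow(14, Rational(1, 2)))) ≈ 10966.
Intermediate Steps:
r = 56 (r = Add(2, 54) = 56)
Function('d')(k) = Add(22, Pow(k, Rational(3, 2)))
Function('n')(V) = Mul(Pow(V, Rational(1, 2)), Pow(Add(204, V), -1), Add(21, V)) (Function('n')(V) = Mul(Mul(Add(21, V), Pow(Add(204, V), -1)), Pow(V, Rational(1, 2))) = Mul(Mul(Pow(Add(204, V), -1), Add(21, V)), Pow(V, Rational(1, 2))) = Mul(Pow(V, Rational(1, 2)), Pow(Add(204, V), -1), Add(21, V)))
Add(Function('d')(493), Mul(-1, Function('n')(r))) = Add(Add(22, Pow(493, Rational(3, 2))), Mul(-1, Mul(Pow(56, Rational(1, 2)), Pow(Add(204, 56), -1), Add(21, 56)))) = Add(Add(22, Mul(493, Pow(493, Rational(1, 2)))), Mul(-1, Mul(Mul(2, Pow(14, Rational(1, 2))), Pow(260, -1), 77))) = Add(Add(22, Mul(493, Pow(493, Rational(1, 2)))), Mul(-1, Mul(Mul(2, Pow(14, Rational(1, 2))), Rational(1, 260), 77))) = Add(Add(22, Mul(493, Pow(493, Rational(1, 2)))), Mul(-1, Mul(Rational(77, 130), Pow(14, Rational(1, 2))))) = Add(Add(22, Mul(493, Pow(493, Rational(1, 2)))), Mul(Rational(-77, 130), Pow(14, Rational(1, 2)))) = Add(22, Mul(493, Pow(493, Rational(1, 2))), Mul(Rational(-77, 130), Pow(14, Rational(1, 2))))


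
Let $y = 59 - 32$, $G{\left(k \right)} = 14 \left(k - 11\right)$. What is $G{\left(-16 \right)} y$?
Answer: $-10206$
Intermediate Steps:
$G{\left(k \right)} = -154 + 14 k$ ($G{\left(k \right)} = 14 \left(-11 + k\right) = -154 + 14 k$)
$y = 27$
$G{\left(-16 \right)} y = \left(-154 + 14 \left(-16\right)\right) 27 = \left(-154 - 224\right) 27 = \left(-378\right) 27 = -10206$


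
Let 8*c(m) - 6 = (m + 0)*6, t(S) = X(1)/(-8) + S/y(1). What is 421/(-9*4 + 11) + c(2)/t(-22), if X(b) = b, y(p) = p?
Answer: -24989/1475 ≈ -16.942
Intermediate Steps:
t(S) = -1/8 + S (t(S) = 1/(-8) + S/1 = 1*(-1/8) + S*1 = -1/8 + S)
c(m) = 3/4 + 3*m/4 (c(m) = 3/4 + ((m + 0)*6)/8 = 3/4 + (m*6)/8 = 3/4 + (6*m)/8 = 3/4 + 3*m/4)
421/(-9*4 + 11) + c(2)/t(-22) = 421/(-9*4 + 11) + (3/4 + (3/4)*2)/(-1/8 - 22) = 421/(-36 + 11) + (3/4 + 3/2)/(-177/8) = 421/(-25) + (9/4)*(-8/177) = 421*(-1/25) - 6/59 = -421/25 - 6/59 = -24989/1475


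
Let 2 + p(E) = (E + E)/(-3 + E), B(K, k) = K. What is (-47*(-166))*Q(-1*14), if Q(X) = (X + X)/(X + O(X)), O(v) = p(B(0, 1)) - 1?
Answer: 218456/17 ≈ 12850.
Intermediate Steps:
p(E) = -2 + 2*E/(-3 + E) (p(E) = -2 + (E + E)/(-3 + E) = -2 + (2*E)/(-3 + E) = -2 + 2*E/(-3 + E))
O(v) = -3 (O(v) = 6/(-3 + 0) - 1 = 6/(-3) - 1 = 6*(-⅓) - 1 = -2 - 1 = -3)
Q(X) = 2*X/(-3 + X) (Q(X) = (X + X)/(X - 3) = (2*X)/(-3 + X) = 2*X/(-3 + X))
(-47*(-166))*Q(-1*14) = (-47*(-166))*(2*(-1*14)/(-3 - 1*14)) = 7802*(2*(-14)/(-3 - 14)) = 7802*(2*(-14)/(-17)) = 7802*(2*(-14)*(-1/17)) = 7802*(28/17) = 218456/17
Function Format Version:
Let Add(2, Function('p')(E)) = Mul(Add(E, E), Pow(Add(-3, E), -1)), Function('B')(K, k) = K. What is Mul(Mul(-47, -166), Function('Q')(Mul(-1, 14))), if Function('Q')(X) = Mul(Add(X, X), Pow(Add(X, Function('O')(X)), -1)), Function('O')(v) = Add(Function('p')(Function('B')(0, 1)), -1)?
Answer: Rational(218456, 17) ≈ 12850.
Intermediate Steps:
Function('p')(E) = Add(-2, Mul(2, E, Pow(Add(-3, E), -1))) (Function('p')(E) = Add(-2, Mul(Add(E, E), Pow(Add(-3, E), -1))) = Add(-2, Mul(Mul(2, E), Pow(Add(-3, E), -1))) = Add(-2, Mul(2, E, Pow(Add(-3, E), -1))))
Function('O')(v) = -3 (Function('O')(v) = Add(Mul(6, Pow(Add(-3, 0), -1)), -1) = Add(Mul(6, Pow(-3, -1)), -1) = Add(Mul(6, Rational(-1, 3)), -1) = Add(-2, -1) = -3)
Function('Q')(X) = Mul(2, X, Pow(Add(-3, X), -1)) (Function('Q')(X) = Mul(Add(X, X), Pow(Add(X, -3), -1)) = Mul(Mul(2, X), Pow(Add(-3, X), -1)) = Mul(2, X, Pow(Add(-3, X), -1)))
Mul(Mul(-47, -166), Function('Q')(Mul(-1, 14))) = Mul(Mul(-47, -166), Mul(2, Mul(-1, 14), Pow(Add(-3, Mul(-1, 14)), -1))) = Mul(7802, Mul(2, -14, Pow(Add(-3, -14), -1))) = Mul(7802, Mul(2, -14, Pow(-17, -1))) = Mul(7802, Mul(2, -14, Rational(-1, 17))) = Mul(7802, Rational(28, 17)) = Rational(218456, 17)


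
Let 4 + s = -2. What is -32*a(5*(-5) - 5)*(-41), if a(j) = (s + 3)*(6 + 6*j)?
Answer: 684864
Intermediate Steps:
s = -6 (s = -4 - 2 = -6)
a(j) = -18 - 18*j (a(j) = (-6 + 3)*(6 + 6*j) = -3*(6 + 6*j) = -18 - 18*j)
-32*a(5*(-5) - 5)*(-41) = -32*(-18 - 18*(5*(-5) - 5))*(-41) = -32*(-18 - 18*(-25 - 5))*(-41) = -32*(-18 - 18*(-30))*(-41) = -32*(-18 + 540)*(-41) = -32*522*(-41) = -16704*(-41) = 684864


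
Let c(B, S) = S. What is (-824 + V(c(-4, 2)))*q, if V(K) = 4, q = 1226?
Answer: -1005320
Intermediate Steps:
(-824 + V(c(-4, 2)))*q = (-824 + 4)*1226 = -820*1226 = -1005320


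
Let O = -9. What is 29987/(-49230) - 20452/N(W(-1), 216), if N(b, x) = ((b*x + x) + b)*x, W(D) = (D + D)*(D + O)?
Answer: -423846371/672875640 ≈ -0.62990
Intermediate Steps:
W(D) = 2*D*(-9 + D) (W(D) = (D + D)*(D - 9) = (2*D)*(-9 + D) = 2*D*(-9 + D))
N(b, x) = x*(b + x + b*x) (N(b, x) = ((x + b*x) + b)*x = (b + x + b*x)*x = x*(b + x + b*x))
29987/(-49230) - 20452/N(W(-1), 216) = 29987/(-49230) - 20452*1/(216*(2*(-1)*(-9 - 1) + 216 + (2*(-1)*(-9 - 1))*216)) = 29987*(-1/49230) - 20452*1/(216*(2*(-1)*(-10) + 216 + (2*(-1)*(-10))*216)) = -29987/49230 - 20452*1/(216*(20 + 216 + 20*216)) = -29987/49230 - 20452*1/(216*(20 + 216 + 4320)) = -29987/49230 - 20452/(216*4556) = -29987/49230 - 20452/984096 = -29987/49230 - 20452*1/984096 = -29987/49230 - 5113/246024 = -423846371/672875640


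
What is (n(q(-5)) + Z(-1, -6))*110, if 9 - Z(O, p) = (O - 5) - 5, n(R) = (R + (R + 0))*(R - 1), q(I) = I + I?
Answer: 26400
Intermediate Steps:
q(I) = 2*I
n(R) = 2*R*(-1 + R) (n(R) = (R + R)*(-1 + R) = (2*R)*(-1 + R) = 2*R*(-1 + R))
Z(O, p) = 19 - O (Z(O, p) = 9 - ((O - 5) - 5) = 9 - ((-5 + O) - 5) = 9 - (-10 + O) = 9 + (10 - O) = 19 - O)
(n(q(-5)) + Z(-1, -6))*110 = (2*(2*(-5))*(-1 + 2*(-5)) + (19 - 1*(-1)))*110 = (2*(-10)*(-1 - 10) + (19 + 1))*110 = (2*(-10)*(-11) + 20)*110 = (220 + 20)*110 = 240*110 = 26400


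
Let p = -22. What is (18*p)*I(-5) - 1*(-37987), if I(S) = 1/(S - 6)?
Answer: 38023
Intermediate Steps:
I(S) = 1/(-6 + S)
(18*p)*I(-5) - 1*(-37987) = (18*(-22))/(-6 - 5) - 1*(-37987) = -396/(-11) + 37987 = -396*(-1/11) + 37987 = 36 + 37987 = 38023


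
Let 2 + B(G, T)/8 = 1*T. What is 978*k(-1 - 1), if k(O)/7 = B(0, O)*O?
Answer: 438144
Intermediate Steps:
B(G, T) = -16 + 8*T (B(G, T) = -16 + 8*(1*T) = -16 + 8*T)
k(O) = 7*O*(-16 + 8*O) (k(O) = 7*((-16 + 8*O)*O) = 7*(O*(-16 + 8*O)) = 7*O*(-16 + 8*O))
978*k(-1 - 1) = 978*(56*(-1 - 1)*(-2 + (-1 - 1))) = 978*(56*(-2)*(-2 - 2)) = 978*(56*(-2)*(-4)) = 978*448 = 438144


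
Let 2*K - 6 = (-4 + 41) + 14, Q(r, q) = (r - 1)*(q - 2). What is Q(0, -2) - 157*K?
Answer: -8941/2 ≈ -4470.5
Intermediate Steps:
Q(r, q) = (-1 + r)*(-2 + q)
K = 57/2 (K = 3 + ((-4 + 41) + 14)/2 = 3 + (37 + 14)/2 = 3 + (½)*51 = 3 + 51/2 = 57/2 ≈ 28.500)
Q(0, -2) - 157*K = (2 - 1*(-2) - 2*0 - 2*0) - 157*57/2 = (2 + 2 + 0 + 0) - 8949/2 = 4 - 8949/2 = -8941/2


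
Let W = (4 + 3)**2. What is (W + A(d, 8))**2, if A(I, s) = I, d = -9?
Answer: 1600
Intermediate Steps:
W = 49 (W = 7**2 = 49)
(W + A(d, 8))**2 = (49 - 9)**2 = 40**2 = 1600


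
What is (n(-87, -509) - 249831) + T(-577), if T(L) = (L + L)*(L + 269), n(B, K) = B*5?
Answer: 105166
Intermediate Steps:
n(B, K) = 5*B
T(L) = 2*L*(269 + L) (T(L) = (2*L)*(269 + L) = 2*L*(269 + L))
(n(-87, -509) - 249831) + T(-577) = (5*(-87) - 249831) + 2*(-577)*(269 - 577) = (-435 - 249831) + 2*(-577)*(-308) = -250266 + 355432 = 105166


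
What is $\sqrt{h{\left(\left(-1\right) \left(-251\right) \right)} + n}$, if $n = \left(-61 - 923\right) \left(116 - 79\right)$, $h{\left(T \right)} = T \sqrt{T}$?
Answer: $\sqrt{-36408 + 251 \sqrt{251}} \approx 180.09 i$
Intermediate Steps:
$h{\left(T \right)} = T^{\frac{3}{2}}$
$n = -36408$ ($n = - 984 \left(116 - 79\right) = \left(-984\right) 37 = -36408$)
$\sqrt{h{\left(\left(-1\right) \left(-251\right) \right)} + n} = \sqrt{\left(\left(-1\right) \left(-251\right)\right)^{\frac{3}{2}} - 36408} = \sqrt{251^{\frac{3}{2}} - 36408} = \sqrt{251 \sqrt{251} - 36408} = \sqrt{-36408 + 251 \sqrt{251}}$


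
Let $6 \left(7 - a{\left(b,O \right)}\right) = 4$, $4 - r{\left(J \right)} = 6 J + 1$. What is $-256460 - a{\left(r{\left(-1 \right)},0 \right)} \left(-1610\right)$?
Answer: $- \frac{738790}{3} \approx -2.4626 \cdot 10^{5}$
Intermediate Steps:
$r{\left(J \right)} = 3 - 6 J$ ($r{\left(J \right)} = 4 - \left(6 J + 1\right) = 4 - \left(1 + 6 J\right) = 3 - 6 J$)
$a{\left(b,O \right)} = \frac{19}{3}$ ($a{\left(b,O \right)} = 7 - \frac{2}{3} = \frac{19}{3}$)
$-256460 - a{\left(r{\left(-1 \right)},0 \right)} \left(-1610\right) = -256460 - \frac{19}{3} \left(-1610\right) = -256460 - - \frac{30590}{3} = -256460 + \frac{30590}{3} = - \frac{738790}{3}$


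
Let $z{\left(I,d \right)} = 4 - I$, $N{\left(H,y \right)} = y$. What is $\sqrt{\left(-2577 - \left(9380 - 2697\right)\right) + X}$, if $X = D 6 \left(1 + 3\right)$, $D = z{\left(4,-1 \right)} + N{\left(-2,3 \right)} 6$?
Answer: $2 i \sqrt{2207} \approx 93.957 i$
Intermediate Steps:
$D = 18$ ($D = \left(4 - 4\right) + 3 \cdot 6 = \left(4 - 4\right) + 18 = 0 + 18 = 18$)
$X = 432$ ($X = 18 \cdot 6 \left(1 + 3\right) = 18 \cdot 6 \cdot 4 = 18 \cdot 24 = 432$)
$\sqrt{\left(-2577 - \left(9380 - 2697\right)\right) + X} = \sqrt{\left(-2577 - \left(9380 - 2697\right)\right) + 432} = \sqrt{\left(-2577 - 6683\right) + 432} = \sqrt{-9260 + 432} = \sqrt{-8828} = 2 i \sqrt{2207}$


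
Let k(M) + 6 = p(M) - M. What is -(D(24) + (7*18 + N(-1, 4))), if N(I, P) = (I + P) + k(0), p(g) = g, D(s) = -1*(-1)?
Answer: -124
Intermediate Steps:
D(s) = 1
k(M) = -6 (k(M) = -6 + (M - M) = -6 + 0 = -6)
N(I, P) = -6 + I + P (N(I, P) = (I + P) - 6 = -6 + I + P)
-(D(24) + (7*18 + N(-1, 4))) = -(1 + (7*18 + (-6 - 1 + 4))) = -(1 + (126 - 3)) = -(1 + 123) = -1*124 = -124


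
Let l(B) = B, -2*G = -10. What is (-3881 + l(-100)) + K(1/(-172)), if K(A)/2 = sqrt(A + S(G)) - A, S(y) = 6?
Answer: -342365/86 + sqrt(44333)/43 ≈ -3976.1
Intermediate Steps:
G = 5 (G = -1/2*(-10) = 5)
K(A) = -2*A + 2*sqrt(6 + A) (K(A) = 2*(sqrt(A + 6) - A) = 2*(sqrt(6 + A) - A) = -2*A + 2*sqrt(6 + A))
(-3881 + l(-100)) + K(1/(-172)) = (-3881 - 100) + (-2/(-172) + 2*sqrt(6 + 1/(-172))) = -3981 + (-2*(-1/172) + 2*sqrt(6 - 1/172)) = -3981 + (1/86 + 2*sqrt(1031/172)) = -3981 + (1/86 + 2*(sqrt(44333)/86)) = -3981 + (1/86 + sqrt(44333)/43) = -342365/86 + sqrt(44333)/43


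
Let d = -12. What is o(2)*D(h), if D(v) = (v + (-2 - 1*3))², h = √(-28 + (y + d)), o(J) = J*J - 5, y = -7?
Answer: 22 + 10*I*√47 ≈ 22.0 + 68.557*I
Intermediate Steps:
o(J) = -5 + J² (o(J) = J² - 5 = -5 + J²)
h = I*√47 (h = √(-28 + (-7 - 12)) = √(-28 - 19) = √(-47) = I*√47 ≈ 6.8557*I)
D(v) = (-5 + v)² (D(v) = (v + (-2 - 3))² = (v - 5)² = (-5 + v)²)
o(2)*D(h) = (-5 + 2²)*(-5 + I*√47)² = (-5 + 4)*(-5 + I*√47)² = -(-5 + I*√47)²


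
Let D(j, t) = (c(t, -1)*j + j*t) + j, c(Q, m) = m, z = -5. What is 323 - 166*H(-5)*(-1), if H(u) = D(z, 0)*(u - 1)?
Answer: 323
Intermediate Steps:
D(j, t) = j*t (D(j, t) = (-j + j*t) + j = j*t)
H(u) = 0 (H(u) = (-5*0)*(u - 1) = 0*(-1 + u) = 0)
323 - 166*H(-5)*(-1) = 323 - 0*(-1) = 323 - 166*0 = 323 + 0 = 323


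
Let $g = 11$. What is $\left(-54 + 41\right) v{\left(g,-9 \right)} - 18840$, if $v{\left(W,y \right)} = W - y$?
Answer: $-19100$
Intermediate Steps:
$\left(-54 + 41\right) v{\left(g,-9 \right)} - 18840 = \left(-54 + 41\right) \left(11 - -9\right) - 18840 = - 13 \left(11 + 9\right) - 18840 = \left(-13\right) 20 - 18840 = -260 - 18840 = -19100$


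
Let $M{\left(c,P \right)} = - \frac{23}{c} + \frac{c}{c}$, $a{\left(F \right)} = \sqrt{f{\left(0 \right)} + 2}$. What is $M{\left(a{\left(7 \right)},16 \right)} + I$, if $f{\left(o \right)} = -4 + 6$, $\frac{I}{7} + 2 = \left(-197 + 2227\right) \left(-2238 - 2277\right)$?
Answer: $- \frac{128316349}{2} \approx -6.4158 \cdot 10^{7}$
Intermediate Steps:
$I = -64158164$ ($I = -14 + 7 \left(-197 + 2227\right) \left(-2238 - 2277\right) = -14 + 7 \cdot 2030 \left(-4515\right) = -14 + 7 \left(-9165450\right) = -14 - 64158150 = -64158164$)
$f{\left(o \right)} = 2$
$a{\left(F \right)} = 2$ ($a{\left(F \right)} = \sqrt{2 + 2} = \sqrt{4} = 2$)
$M{\left(c,P \right)} = 1 - \frac{23}{c}$ ($M{\left(c,P \right)} = - \frac{23}{c} + 1 = 1 - \frac{23}{c}$)
$M{\left(a{\left(7 \right)},16 \right)} + I = \frac{-23 + 2}{2} - 64158164 = \frac{1}{2} \left(-21\right) - 64158164 = - \frac{21}{2} - 64158164 = - \frac{128316349}{2}$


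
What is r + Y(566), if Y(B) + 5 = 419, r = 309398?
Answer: 309812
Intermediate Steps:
Y(B) = 414 (Y(B) = -5 + 419 = 414)
r + Y(566) = 309398 + 414 = 309812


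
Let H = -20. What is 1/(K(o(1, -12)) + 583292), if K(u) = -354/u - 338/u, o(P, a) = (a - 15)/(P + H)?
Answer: 27/15735736 ≈ 1.7158e-6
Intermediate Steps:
o(P, a) = (-15 + a)/(-20 + P) (o(P, a) = (a - 15)/(P - 20) = (-15 + a)/(-20 + P))
K(u) = -692/u
1/(K(o(1, -12)) + 583292) = 1/(-692*(-20 + 1)/(-15 - 12) + 583292) = 1/(-692/(-27/(-19)) + 583292) = 1/(-692/((-1/19*(-27))) + 583292) = 1/(-692/27/19 + 583292) = 1/(-692*19/27 + 583292) = 1/(-13148/27 + 583292) = 1/(15735736/27) = 27/15735736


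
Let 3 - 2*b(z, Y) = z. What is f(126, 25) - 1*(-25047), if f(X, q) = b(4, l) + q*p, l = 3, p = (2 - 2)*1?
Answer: 50093/2 ≈ 25047.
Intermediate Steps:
p = 0 (p = 0*1 = 0)
b(z, Y) = 3/2 - z/2
f(X, q) = -½ (f(X, q) = (3/2 - ½*4) + q*0 = (3/2 - 2) + 0 = -½ + 0 = -½)
f(126, 25) - 1*(-25047) = -½ - 1*(-25047) = -½ + 25047 = 50093/2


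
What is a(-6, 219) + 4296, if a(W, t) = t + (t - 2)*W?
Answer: 3213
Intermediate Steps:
a(W, t) = t + W*(-2 + t) (a(W, t) = t + (-2 + t)*W = t + W*(-2 + t))
a(-6, 219) + 4296 = (219 - 2*(-6) - 6*219) + 4296 = (219 + 12 - 1314) + 4296 = -1083 + 4296 = 3213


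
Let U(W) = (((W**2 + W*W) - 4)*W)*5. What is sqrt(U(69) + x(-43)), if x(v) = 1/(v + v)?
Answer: sqrt(24286319074)/86 ≈ 1812.1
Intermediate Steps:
U(W) = 5*W*(-4 + 2*W**2) (U(W) = (((W**2 + W**2) - 4)*W)*5 = ((2*W**2 - 4)*W)*5 = ((-4 + 2*W**2)*W)*5 = (W*(-4 + 2*W**2))*5 = 5*W*(-4 + 2*W**2))
x(v) = 1/(2*v)
sqrt(U(69) + x(-43)) = sqrt(10*69*(-2 + 69**2) + (1/2)/(-43)) = sqrt(10*69*(-2 + 4761) + (1/2)*(-1/43)) = sqrt(10*69*4759 - 1/86) = sqrt(3283710 - 1/86) = sqrt(282399059/86) = sqrt(24286319074)/86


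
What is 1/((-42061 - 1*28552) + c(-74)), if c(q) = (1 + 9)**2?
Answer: -1/70513 ≈ -1.4182e-5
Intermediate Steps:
c(q) = 100 (c(q) = 10**2 = 100)
1/((-42061 - 1*28552) + c(-74)) = 1/((-42061 - 1*28552) + 100) = 1/((-42061 - 28552) + 100) = 1/(-70613 + 100) = 1/(-70513) = -1/70513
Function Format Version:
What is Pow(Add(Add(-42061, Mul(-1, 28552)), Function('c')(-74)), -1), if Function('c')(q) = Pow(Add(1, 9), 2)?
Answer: Rational(-1, 70513) ≈ -1.4182e-5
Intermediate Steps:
Function('c')(q) = 100 (Function('c')(q) = Pow(10, 2) = 100)
Pow(Add(Add(-42061, Mul(-1, 28552)), Function('c')(-74)), -1) = Pow(Add(Add(-42061, Mul(-1, 28552)), 100), -1) = Pow(Add(Add(-42061, -28552), 100), -1) = Pow(Add(-70613, 100), -1) = Pow(-70513, -1) = Rational(-1, 70513)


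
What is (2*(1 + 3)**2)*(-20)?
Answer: -640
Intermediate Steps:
(2*(1 + 3)**2)*(-20) = (2*4**2)*(-20) = (2*16)*(-20) = 32*(-20) = -640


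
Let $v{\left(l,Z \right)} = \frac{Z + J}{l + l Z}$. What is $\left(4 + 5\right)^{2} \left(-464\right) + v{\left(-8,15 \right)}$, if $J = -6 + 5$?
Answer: $- \frac{2405383}{64} \approx -37584.0$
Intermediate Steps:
$J = -1$
$v{\left(l,Z \right)} = \frac{-1 + Z}{l + Z l}$ ($v{\left(l,Z \right)} = \frac{Z - 1}{l + l Z} = \frac{-1 + Z}{l + Z l}$)
$\left(4 + 5\right)^{2} \left(-464\right) + v{\left(-8,15 \right)} = \left(4 + 5\right)^{2} \left(-464\right) + \frac{-1 + 15}{\left(-8\right) \left(1 + 15\right)} = 9^{2} \left(-464\right) - \frac{1}{8} \cdot \frac{1}{16} \cdot 14 = 81 \left(-464\right) - \frac{1}{128} \cdot 14 = -37584 - \frac{7}{64} = - \frac{2405383}{64}$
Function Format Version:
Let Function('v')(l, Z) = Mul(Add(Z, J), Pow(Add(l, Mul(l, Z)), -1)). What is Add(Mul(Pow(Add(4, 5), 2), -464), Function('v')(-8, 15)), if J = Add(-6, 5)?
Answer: Rational(-2405383, 64) ≈ -37584.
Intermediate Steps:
J = -1
Function('v')(l, Z) = Mul(Pow(Add(l, Mul(Z, l)), -1), Add(-1, Z)) (Function('v')(l, Z) = Mul(Add(Z, -1), Pow(Add(l, Mul(l, Z)), -1)) = Mul(Add(-1, Z), Pow(Add(l, Mul(Z, l)), -1)) = Mul(Pow(Add(l, Mul(Z, l)), -1), Add(-1, Z)))
Add(Mul(Pow(Add(4, 5), 2), -464), Function('v')(-8, 15)) = Add(Mul(Pow(Add(4, 5), 2), -464), Mul(Pow(-8, -1), Pow(Add(1, 15), -1), Add(-1, 15))) = Add(Mul(Pow(9, 2), -464), Mul(Rational(-1, 8), Pow(16, -1), 14)) = Add(Mul(81, -464), Mul(Rational(-1, 8), Rational(1, 16), 14)) = Add(-37584, Rational(-7, 64)) = Rational(-2405383, 64)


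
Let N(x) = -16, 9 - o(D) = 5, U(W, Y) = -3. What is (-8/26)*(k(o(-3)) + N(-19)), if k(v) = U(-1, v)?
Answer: 76/13 ≈ 5.8462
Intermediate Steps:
o(D) = 4 (o(D) = 9 - 1*5 = 9 - 5 = 4)
k(v) = -3
(-8/26)*(k(o(-3)) + N(-19)) = (-8/26)*(-3 - 16) = -8*1/26*(-19) = -4/13*(-19) = 76/13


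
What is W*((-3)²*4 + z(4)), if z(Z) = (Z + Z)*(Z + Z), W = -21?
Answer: -2100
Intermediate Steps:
z(Z) = 4*Z² (z(Z) = (2*Z)*(2*Z) = 4*Z²)
W*((-3)²*4 + z(4)) = -21*((-3)²*4 + 4*4²) = -21*(9*4 + 4*16) = -21*(36 + 64) = -21*100 = -2100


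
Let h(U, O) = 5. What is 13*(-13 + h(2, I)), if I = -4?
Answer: -104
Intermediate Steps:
13*(-13 + h(2, I)) = 13*(-13 + 5) = 13*(-8) = -104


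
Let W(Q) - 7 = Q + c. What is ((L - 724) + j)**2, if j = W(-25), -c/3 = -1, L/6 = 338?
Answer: 1661521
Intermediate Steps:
L = 2028 (L = 6*338 = 2028)
c = 3 (c = -3*(-1) = 3)
W(Q) = 10 + Q (W(Q) = 7 + (Q + 3) = 7 + (3 + Q) = 10 + Q)
j = -15 (j = 10 - 25 = -15)
((L - 724) + j)**2 = ((2028 - 724) - 15)**2 = (1304 - 15)**2 = 1289**2 = 1661521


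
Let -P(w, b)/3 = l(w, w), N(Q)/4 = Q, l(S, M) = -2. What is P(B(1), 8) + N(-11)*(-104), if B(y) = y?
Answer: 4582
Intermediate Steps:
N(Q) = 4*Q
P(w, b) = 6 (P(w, b) = -3*(-2) = 6)
P(B(1), 8) + N(-11)*(-104) = 6 + (4*(-11))*(-104) = 6 - 44*(-104) = 6 + 4576 = 4582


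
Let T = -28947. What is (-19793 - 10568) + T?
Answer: -59308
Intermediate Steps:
(-19793 - 10568) + T = (-19793 - 10568) - 28947 = -30361 - 28947 = -59308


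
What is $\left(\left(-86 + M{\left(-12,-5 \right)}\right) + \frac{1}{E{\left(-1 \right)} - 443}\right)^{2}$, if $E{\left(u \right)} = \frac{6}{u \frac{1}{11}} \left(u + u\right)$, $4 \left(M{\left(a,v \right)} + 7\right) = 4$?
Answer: $\frac{818703769}{96721} \approx 8464.6$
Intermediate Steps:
$M{\left(a,v \right)} = -6$ ($M{\left(a,v \right)} = -7 + \frac{1}{4} \cdot 4 = -7 + 1 = -6$)
$E{\left(u \right)} = 132$ ($E{\left(u \right)} = \frac{6}{u \frac{1}{11}} \cdot 2 u = \frac{6}{\frac{1}{11} u} 2 u = 6 \frac{11}{u} 2 u = \frac{66}{u} 2 u = 132$)
$\left(\left(-86 + M{\left(-12,-5 \right)}\right) + \frac{1}{E{\left(-1 \right)} - 443}\right)^{2} = \left(\left(-86 - 6\right) + \frac{1}{132 - 443}\right)^{2} = \left(-92 + \frac{1}{-311}\right)^{2} = \left(-92 - \frac{1}{311}\right)^{2} = \left(- \frac{28613}{311}\right)^{2} = \frac{818703769}{96721}$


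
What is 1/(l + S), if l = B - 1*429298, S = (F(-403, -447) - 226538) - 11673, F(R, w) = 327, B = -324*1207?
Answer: -1/1058250 ≈ -9.4496e-7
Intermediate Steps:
B = -391068
S = -237884 (S = (327 - 226538) - 11673 = -226211 - 11673 = -237884)
l = -820366 (l = -391068 - 1*429298 = -391068 - 429298 = -820366)
1/(l + S) = 1/(-820366 - 237884) = 1/(-1058250) = -1/1058250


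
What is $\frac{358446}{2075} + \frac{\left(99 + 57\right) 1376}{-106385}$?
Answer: $\frac{7537573302}{44149775} \approx 170.73$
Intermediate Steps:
$\frac{358446}{2075} + \frac{\left(99 + 57\right) 1376}{-106385} = 358446 \cdot \frac{1}{2075} + 156 \cdot 1376 \left(- \frac{1}{106385}\right) = \frac{358446}{2075} + 214656 \left(- \frac{1}{106385}\right) = \frac{358446}{2075} - \frac{214656}{106385} = \frac{7537573302}{44149775}$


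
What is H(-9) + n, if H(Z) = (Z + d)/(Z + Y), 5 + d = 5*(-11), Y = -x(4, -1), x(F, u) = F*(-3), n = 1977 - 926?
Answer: 1028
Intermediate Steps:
n = 1051
x(F, u) = -3*F
Y = 12 (Y = -(-3)*4 = -1*(-12) = 12)
d = -60 (d = -5 + 5*(-11) = -5 - 55 = -60)
H(Z) = (-60 + Z)/(12 + Z) (H(Z) = (Z - 60)/(Z + 12) = (-60 + Z)/(12 + Z))
H(-9) + n = (-60 - 9)/(12 - 9) + 1051 = -69/3 + 1051 = (⅓)*(-69) + 1051 = -23 + 1051 = 1028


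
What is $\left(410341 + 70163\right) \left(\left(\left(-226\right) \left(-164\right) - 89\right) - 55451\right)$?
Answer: $-8877791904$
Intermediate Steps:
$\left(410341 + 70163\right) \left(\left(\left(-226\right) \left(-164\right) - 89\right) - 55451\right) = 480504 \left(\left(37064 - 89\right) - 55451\right) = 480504 \left(36975 - 55451\right) = 480504 \left(-18476\right) = -8877791904$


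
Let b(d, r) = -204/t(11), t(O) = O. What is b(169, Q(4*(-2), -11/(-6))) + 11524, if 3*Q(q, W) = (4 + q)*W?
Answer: 126560/11 ≈ 11505.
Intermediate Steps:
Q(q, W) = W*(4 + q)/3 (Q(q, W) = ((4 + q)*W)/3 = (W*(4 + q))/3 = W*(4 + q)/3)
b(d, r) = -204/11
b(169, Q(4*(-2), -11/(-6))) + 11524 = -204/11 + 11524 = 126560/11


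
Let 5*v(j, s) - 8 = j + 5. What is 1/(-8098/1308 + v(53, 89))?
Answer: 3270/22919 ≈ 0.14268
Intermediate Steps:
v(j, s) = 13/5 + j/5 (v(j, s) = 8/5 + (j + 5)/5 = 8/5 + (5 + j)/5 = 8/5 + (1 + j/5) = 13/5 + j/5)
1/(-8098/1308 + v(53, 89)) = 1/(-8098/1308 + (13/5 + (⅕)*53)) = 1/(-8098*1/1308 + (13/5 + 53/5)) = 1/(-4049/654 + 66/5) = 1/(22919/3270) = 3270/22919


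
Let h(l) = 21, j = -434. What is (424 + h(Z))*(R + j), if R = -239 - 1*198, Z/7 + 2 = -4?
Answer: -387595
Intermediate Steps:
Z = -42 (Z = -14 + 7*(-4) = -14 - 28 = -42)
R = -437 (R = -239 - 198 = -437)
(424 + h(Z))*(R + j) = (424 + 21)*(-437 - 434) = 445*(-871) = -387595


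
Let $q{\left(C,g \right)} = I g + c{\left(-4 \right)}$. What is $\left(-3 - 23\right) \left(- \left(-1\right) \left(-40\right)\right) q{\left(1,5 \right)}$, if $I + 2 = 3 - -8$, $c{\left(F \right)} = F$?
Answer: $42640$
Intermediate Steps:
$I = 9$ ($I = -2 + \left(3 - -8\right) = -2 + \left(3 + 8\right) = -2 + 11 = 9$)
$q{\left(C,g \right)} = -4 + 9 g$ ($q{\left(C,g \right)} = 9 g - 4 = -4 + 9 g$)
$\left(-3 - 23\right) \left(- \left(-1\right) \left(-40\right)\right) q{\left(1,5 \right)} = \left(-3 - 23\right) \left(- \left(-1\right) \left(-40\right)\right) \left(-4 + 9 \cdot 5\right) = - 26 \left(\left(-1\right) 40\right) \left(-4 + 45\right) = \left(-26\right) \left(-40\right) 41 = 1040 \cdot 41 = 42640$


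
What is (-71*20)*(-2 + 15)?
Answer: -18460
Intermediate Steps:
(-71*20)*(-2 + 15) = -1420*13 = -18460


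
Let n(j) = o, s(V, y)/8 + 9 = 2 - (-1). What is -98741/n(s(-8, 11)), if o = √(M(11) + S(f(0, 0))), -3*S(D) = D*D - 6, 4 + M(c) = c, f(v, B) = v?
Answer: -98741/3 ≈ -32914.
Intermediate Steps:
M(c) = -4 + c
S(D) = 2 - D²/3 (S(D) = -(D*D - 6)/3 = -(D² - 6)/3 = -(-6 + D²)/3 = 2 - D²/3)
o = 3 (o = √((-4 + 11) + (2 - ⅓*0²)) = √(7 + (2 - ⅓*0)) = √(7 + (2 + 0)) = √(7 + 2) = √9 = 3)
s(V, y) = -48 (s(V, y) = -72 + 8*(2 - (-1)) = -72 + 8*(2 - 1*(-1)) = -72 + 8*(2 + 1) = -72 + 8*3 = -72 + 24 = -48)
n(j) = 3
-98741/n(s(-8, 11)) = -98741/3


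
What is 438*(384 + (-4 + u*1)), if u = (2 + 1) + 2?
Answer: 168630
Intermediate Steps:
u = 5 (u = 3 + 2 = 5)
438*(384 + (-4 + u*1)) = 438*(384 + (-4 + 5*1)) = 438*(384 + (-4 + 5)) = 438*(384 + 1) = 438*385 = 168630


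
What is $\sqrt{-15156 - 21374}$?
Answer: $i \sqrt{36530} \approx 191.13 i$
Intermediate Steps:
$\sqrt{-15156 - 21374} = \sqrt{-36530} = i \sqrt{36530}$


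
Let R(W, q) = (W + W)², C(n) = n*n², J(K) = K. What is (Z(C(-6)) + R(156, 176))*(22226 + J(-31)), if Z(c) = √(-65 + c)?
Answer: 2160550080 + 22195*I*√281 ≈ 2.1605e+9 + 3.7206e+5*I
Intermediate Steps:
C(n) = n³
R(W, q) = 4*W² (R(W, q) = (2*W)² = 4*W²)
(Z(C(-6)) + R(156, 176))*(22226 + J(-31)) = (√(-65 + (-6)³) + 4*156²)*(22226 - 31) = (√(-65 - 216) + 4*24336)*22195 = (√(-281) + 97344)*22195 = (I*√281 + 97344)*22195 = (97344 + I*√281)*22195 = 2160550080 + 22195*I*√281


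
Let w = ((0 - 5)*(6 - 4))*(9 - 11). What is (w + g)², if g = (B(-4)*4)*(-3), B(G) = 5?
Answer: 1600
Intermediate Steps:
g = -60 (g = (5*4)*(-3) = 20*(-3) = -60)
w = 20 (w = -5*2*(-2) = -10*(-2) = 20)
(w + g)² = (20 - 60)² = (-40)² = 1600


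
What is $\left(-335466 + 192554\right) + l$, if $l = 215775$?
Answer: $72863$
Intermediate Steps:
$\left(-335466 + 192554\right) + l = \left(-335466 + 192554\right) + 215775 = -142912 + 215775 = 72863$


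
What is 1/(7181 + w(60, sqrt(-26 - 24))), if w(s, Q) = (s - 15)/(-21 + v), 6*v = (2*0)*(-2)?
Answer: 7/50252 ≈ 0.00013930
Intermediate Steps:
v = 0 (v = ((2*0)*(-2))/6 = (0*(-2))/6 = (1/6)*0 = 0)
w(s, Q) = 5/7 - s/21 (w(s, Q) = (s - 15)/(-21 + 0) = (-15 + s)/(-21) = (-15 + s)*(-1/21) = 5/7 - s/21)
1/(7181 + w(60, sqrt(-26 - 24))) = 1/(7181 + (5/7 - 1/21*60)) = 1/(7181 + (5/7 - 20/7)) = 1/(7181 - 15/7) = 1/(50252/7) = 7/50252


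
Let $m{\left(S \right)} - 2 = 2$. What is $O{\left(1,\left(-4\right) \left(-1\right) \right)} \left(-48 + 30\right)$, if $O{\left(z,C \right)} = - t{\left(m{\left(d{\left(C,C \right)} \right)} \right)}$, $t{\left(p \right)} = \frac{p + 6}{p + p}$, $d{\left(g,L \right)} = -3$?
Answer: $\frac{45}{2} \approx 22.5$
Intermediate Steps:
$m{\left(S \right)} = 4$ ($m{\left(S \right)} = 2 + 2 = 4$)
$t{\left(p \right)} = \frac{6 + p}{2 p}$
$O{\left(z,C \right)} = - \frac{5}{4}$ ($O{\left(z,C \right)} = - \frac{6 + 4}{2 \cdot 4} = - \frac{10}{2 \cdot 4} = \left(-1\right) \frac{5}{4} = - \frac{5}{4}$)
$O{\left(1,\left(-4\right) \left(-1\right) \right)} \left(-48 + 30\right) = - \frac{5 \left(-48 + 30\right)}{4} = \left(- \frac{5}{4}\right) \left(-18\right) = \frac{45}{2}$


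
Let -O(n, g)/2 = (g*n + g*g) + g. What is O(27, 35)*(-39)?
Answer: 171990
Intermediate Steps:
O(n, g) = -2*g - 2*g² - 2*g*n (O(n, g) = -2*((g*n + g*g) + g) = -2*((g*n + g²) + g) = -2*((g² + g*n) + g) = -2*(g + g² + g*n) = -2*g - 2*g² - 2*g*n)
O(27, 35)*(-39) = -2*35*(1 + 35 + 27)*(-39) = -2*35*63*(-39) = -4410*(-39) = 171990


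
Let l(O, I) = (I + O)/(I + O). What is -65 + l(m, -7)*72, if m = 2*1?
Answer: 7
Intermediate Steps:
m = 2
l(O, I) = 1
-65 + l(m, -7)*72 = -65 + 1*72 = -65 + 72 = 7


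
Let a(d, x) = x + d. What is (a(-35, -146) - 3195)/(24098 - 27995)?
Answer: 3376/3897 ≈ 0.86631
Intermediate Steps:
a(d, x) = d + x
(a(-35, -146) - 3195)/(24098 - 27995) = ((-35 - 146) - 3195)/(24098 - 27995) = (-181 - 3195)/(-3897) = -3376*(-1/3897) = 3376/3897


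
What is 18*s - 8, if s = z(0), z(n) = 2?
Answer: 28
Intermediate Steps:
s = 2
18*s - 8 = 18*2 - 8 = 36 - 8 = 28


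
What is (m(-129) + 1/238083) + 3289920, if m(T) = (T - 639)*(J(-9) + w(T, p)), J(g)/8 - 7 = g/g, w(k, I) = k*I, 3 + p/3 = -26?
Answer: -1280528463167/238083 ≈ -5.3785e+6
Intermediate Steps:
p = -87 (p = -9 + 3*(-26) = -9 - 78 = -87)
w(k, I) = I*k
J(g) = 64 (J(g) = 56 + 8*(g/g) = 56 + 8*1 = 56 + 8 = 64)
m(T) = (-639 + T)*(64 - 87*T) (m(T) = (T - 639)*(64 - 87*T) = (-639 + T)*(64 - 87*T))
(m(-129) + 1/238083) + 3289920 = ((-40896 - 87*(-129)² + 55657*(-129)) + 1/238083) + 3289920 = ((-40896 - 87*16641 - 7179753) + 1/238083) + 3289920 = ((-40896 - 1447767 - 7179753) + 1/238083) + 3289920 = (-8668416 + 1/238083) + 3289920 = -2063802486527/238083 + 3289920 = -1280528463167/238083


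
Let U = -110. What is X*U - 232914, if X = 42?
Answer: -237534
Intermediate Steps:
X*U - 232914 = 42*(-110) - 232914 = -4620 - 232914 = -237534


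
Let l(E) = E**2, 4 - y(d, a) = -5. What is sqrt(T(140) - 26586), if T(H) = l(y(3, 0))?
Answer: 3*I*sqrt(2945) ≈ 162.8*I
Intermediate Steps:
y(d, a) = 9 (y(d, a) = 4 - 1*(-5) = 4 + 5 = 9)
T(H) = 81 (T(H) = 9**2 = 81)
sqrt(T(140) - 26586) = sqrt(81 - 26586) = sqrt(-26505) = 3*I*sqrt(2945)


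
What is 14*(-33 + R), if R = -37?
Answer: -980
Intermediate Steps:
14*(-33 + R) = 14*(-33 - 37) = 14*(-70) = -980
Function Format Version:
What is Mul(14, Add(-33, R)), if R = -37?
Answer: -980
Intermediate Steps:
Mul(14, Add(-33, R)) = Mul(14, Add(-33, -37)) = Mul(14, -70) = -980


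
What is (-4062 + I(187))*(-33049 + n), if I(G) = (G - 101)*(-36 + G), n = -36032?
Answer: -616478844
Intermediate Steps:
I(G) = (-101 + G)*(-36 + G)
(-4062 + I(187))*(-33049 + n) = (-4062 + (3636 + 187**2 - 137*187))*(-33049 - 36032) = (-4062 + (3636 + 34969 - 25619))*(-69081) = (-4062 + 12986)*(-69081) = 8924*(-69081) = -616478844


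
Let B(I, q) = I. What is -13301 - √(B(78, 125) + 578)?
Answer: -13301 - 4*√41 ≈ -13327.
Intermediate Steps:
-13301 - √(B(78, 125) + 578) = -13301 - √(78 + 578) = -13301 - √656 = -13301 - 4*√41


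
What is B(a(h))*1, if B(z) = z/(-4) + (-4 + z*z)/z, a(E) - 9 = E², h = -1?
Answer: 71/10 ≈ 7.1000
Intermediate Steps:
a(E) = 9 + E²
B(z) = -z/4 + (-4 + z²)/z (B(z) = z*(-¼) + (-4 + z²)/z = -z/4 + (-4 + z²)/z)
B(a(h))*1 = (-4/(9 + (-1)²) + 3*(9 + (-1)²)/4)*1 = (-4/(9 + 1) + 3*(9 + 1)/4)*1 = (-4/10 + (¾)*10)*1 = (-4*⅒ + 15/2)*1 = (-⅖ + 15/2)*1 = (71/10)*1 = 71/10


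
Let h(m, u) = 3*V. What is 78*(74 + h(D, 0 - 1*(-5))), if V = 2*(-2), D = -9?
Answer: 4836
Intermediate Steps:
V = -4
h(m, u) = -12 (h(m, u) = 3*(-4) = -12)
78*(74 + h(D, 0 - 1*(-5))) = 78*(74 - 12) = 78*62 = 4836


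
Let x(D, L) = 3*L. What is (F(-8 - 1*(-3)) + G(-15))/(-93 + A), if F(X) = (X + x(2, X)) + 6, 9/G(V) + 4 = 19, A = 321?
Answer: -67/1140 ≈ -0.058772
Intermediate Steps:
G(V) = ⅗ (G(V) = 9/(-4 + 19) = 9/15 = 9*(1/15) = ⅗)
F(X) = 6 + 4*X (F(X) = (X + 3*X) + 6 = 4*X + 6 = 6 + 4*X)
(F(-8 - 1*(-3)) + G(-15))/(-93 + A) = ((6 + 4*(-8 - 1*(-3))) + ⅗)/(-93 + 321) = ((6 + 4*(-8 + 3)) + ⅗)/228 = ((6 + 4*(-5)) + ⅗)*(1/228) = ((6 - 20) + ⅗)*(1/228) = (-14 + ⅗)*(1/228) = -67/5*1/228 = -67/1140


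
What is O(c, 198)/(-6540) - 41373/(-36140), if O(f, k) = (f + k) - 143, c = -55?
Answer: 41373/36140 ≈ 1.1448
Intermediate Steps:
O(f, k) = -143 + f + k
O(c, 198)/(-6540) - 41373/(-36140) = (-143 - 55 + 198)/(-6540) - 41373/(-36140) = 0*(-1/6540) - 41373*(-1/36140) = 0 + 41373/36140 = 41373/36140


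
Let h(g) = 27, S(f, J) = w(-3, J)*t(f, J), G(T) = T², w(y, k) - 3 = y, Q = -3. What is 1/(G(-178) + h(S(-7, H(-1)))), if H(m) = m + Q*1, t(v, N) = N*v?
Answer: 1/31711 ≈ 3.1535e-5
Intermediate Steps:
w(y, k) = 3 + y
H(m) = -3 + m (H(m) = m - 3*1 = m - 3 = -3 + m)
S(f, J) = 0 (S(f, J) = (3 - 3)*(J*f) = 0*(J*f) = 0)
1/(G(-178) + h(S(-7, H(-1)))) = 1/((-178)² + 27) = 1/(31684 + 27) = 1/31711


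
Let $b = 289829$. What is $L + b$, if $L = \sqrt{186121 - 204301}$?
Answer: $289829 + 6 i \sqrt{505} \approx 2.8983 \cdot 10^{5} + 134.83 i$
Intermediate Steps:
$L = 6 i \sqrt{505}$ ($L = \sqrt{-18180} = 6 i \sqrt{505} \approx 134.83 i$)
$L + b = 6 i \sqrt{505} + 289829 = 289829 + 6 i \sqrt{505}$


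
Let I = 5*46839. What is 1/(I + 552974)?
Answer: 1/787169 ≈ 1.2704e-6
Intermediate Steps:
I = 234195
1/(I + 552974) = 1/(234195 + 552974) = 1/787169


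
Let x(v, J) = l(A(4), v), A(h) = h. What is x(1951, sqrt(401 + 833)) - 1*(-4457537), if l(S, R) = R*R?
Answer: 8263938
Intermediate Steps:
l(S, R) = R**2
x(v, J) = v**2
x(1951, sqrt(401 + 833)) - 1*(-4457537) = 1951**2 - 1*(-4457537) = 3806401 + 4457537 = 8263938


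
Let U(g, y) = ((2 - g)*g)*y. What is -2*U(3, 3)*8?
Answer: 144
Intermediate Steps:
U(g, y) = g*y*(2 - g) (U(g, y) = (g*(2 - g))*y = g*y*(2 - g))
-2*U(3, 3)*8 = -6*3*(2 - 1*3)*8 = -6*3*(2 - 3)*8 = -6*3*(-1)*8 = -2*(-9)*8 = 18*8 = 144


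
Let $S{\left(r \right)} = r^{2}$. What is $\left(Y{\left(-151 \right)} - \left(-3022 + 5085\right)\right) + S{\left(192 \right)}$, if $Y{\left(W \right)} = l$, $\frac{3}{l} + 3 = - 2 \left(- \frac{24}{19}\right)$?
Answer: $\frac{104384}{3} \approx 34795.0$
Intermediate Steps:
$l = - \frac{19}{3}$ ($l = \frac{3}{-3 - 2 \left(- \frac{24}{19}\right)} = \frac{3}{-3 - 2 \left(\left(-24\right) \frac{1}{19}\right)} = \frac{3}{-3 - - \frac{48}{19}} = \frac{3}{-3 + \frac{48}{19}} = \frac{3}{- \frac{9}{19}} = 3 \left(- \frac{19}{9}\right) = - \frac{19}{3} \approx -6.3333$)
$Y{\left(W \right)} = - \frac{19}{3}$
$\left(Y{\left(-151 \right)} - \left(-3022 + 5085\right)\right) + S{\left(192 \right)} = \left(- \frac{19}{3} - \left(-3022 + 5085\right)\right) + 192^{2} = \left(- \frac{19}{3} - 2063\right) + 36864 = - \frac{6208}{3} + 36864 = \frac{104384}{3}$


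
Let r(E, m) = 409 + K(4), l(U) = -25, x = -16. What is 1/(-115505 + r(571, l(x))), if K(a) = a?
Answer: -1/115092 ≈ -8.6887e-6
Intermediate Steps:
r(E, m) = 413 (r(E, m) = 409 + 4 = 413)
1/(-115505 + r(571, l(x))) = 1/(-115505 + 413) = 1/(-115092) = -1/115092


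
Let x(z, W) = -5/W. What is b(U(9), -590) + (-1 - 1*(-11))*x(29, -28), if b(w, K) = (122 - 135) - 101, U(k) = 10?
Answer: -1571/14 ≈ -112.21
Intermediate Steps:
b(w, K) = -114 (b(w, K) = -13 - 101 = -114)
b(U(9), -590) + (-1 - 1*(-11))*x(29, -28) = -114 + (-1 - 1*(-11))*(-5/(-28)) = -114 + (-1 + 11)*(-5*(-1/28)) = -114 + 10*(5/28) = -114 + 25/14 = -1571/14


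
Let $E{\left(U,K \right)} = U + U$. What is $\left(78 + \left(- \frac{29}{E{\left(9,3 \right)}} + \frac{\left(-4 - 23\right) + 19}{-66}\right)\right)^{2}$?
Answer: $\frac{229492201}{39204} \approx 5853.8$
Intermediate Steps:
$E{\left(U,K \right)} = 2 U$
$\left(78 + \left(- \frac{29}{E{\left(9,3 \right)}} + \frac{\left(-4 - 23\right) + 19}{-66}\right)\right)^{2} = \left(78 - \left(\frac{29}{18} - \frac{\left(-4 - 23\right) + 19}{-66}\right)\right)^{2} = \left(78 - \left(\frac{29}{18} - \left(-27 + 19\right) \left(- \frac{1}{66}\right)\right)\right)^{2} = \left(78 - \frac{295}{198}\right)^{2} = \left(\frac{15149}{198}\right)^{2} = \frac{229492201}{39204}$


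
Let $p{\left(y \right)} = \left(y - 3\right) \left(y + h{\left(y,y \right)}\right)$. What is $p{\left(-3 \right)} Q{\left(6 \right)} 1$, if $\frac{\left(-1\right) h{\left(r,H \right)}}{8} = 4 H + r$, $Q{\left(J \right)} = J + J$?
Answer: $-8424$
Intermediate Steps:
$Q{\left(J \right)} = 2 J$
$h{\left(r,H \right)} = - 32 H - 8 r$ ($h{\left(r,H \right)} = - 8 \left(4 H + r\right) = - 8 \left(r + 4 H\right) = - 32 H - 8 r$)
$p{\left(y \right)} = - 39 y \left(-3 + y\right)$ ($p{\left(y \right)} = \left(y - 3\right) \left(y - 40 y\right) = \left(-3 + y\right) \left(y - 40 y\right) = \left(-3 + y\right) \left(- 39 y\right) = - 39 y \left(-3 + y\right)$)
$p{\left(-3 \right)} Q{\left(6 \right)} 1 = 39 \left(-3\right) \left(3 - -3\right) 2 \cdot 6 \cdot 1 = 39 \left(-3\right) \left(3 + 3\right) 12 \cdot 1 = 39 \left(-3\right) 6 \cdot 12 \cdot 1 = \left(-702\right) 12 \cdot 1 = \left(-8424\right) 1 = -8424$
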